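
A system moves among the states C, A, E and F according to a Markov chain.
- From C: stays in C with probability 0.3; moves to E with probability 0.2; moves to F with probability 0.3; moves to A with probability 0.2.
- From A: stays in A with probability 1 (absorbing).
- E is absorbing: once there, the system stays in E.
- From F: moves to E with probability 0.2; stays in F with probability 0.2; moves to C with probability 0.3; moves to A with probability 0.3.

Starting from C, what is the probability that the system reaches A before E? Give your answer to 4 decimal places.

Let h(s) be the probability of absorption at A starting from transient state s. Then h(A) = 1 and h(E) = 0. By first-step analysis:
h(C) = 0.3·h(C) + 0.2·1 + 0.2·0 + 0.3·h(F)
h(F) = 0.3·h(C) + 0.3·1 + 0.2·0 + 0.2·h(F)
Solving: h(C) = 0.5319, h(F) = 0.5745.
Starting from C, the probability is 0.5319.

0.5319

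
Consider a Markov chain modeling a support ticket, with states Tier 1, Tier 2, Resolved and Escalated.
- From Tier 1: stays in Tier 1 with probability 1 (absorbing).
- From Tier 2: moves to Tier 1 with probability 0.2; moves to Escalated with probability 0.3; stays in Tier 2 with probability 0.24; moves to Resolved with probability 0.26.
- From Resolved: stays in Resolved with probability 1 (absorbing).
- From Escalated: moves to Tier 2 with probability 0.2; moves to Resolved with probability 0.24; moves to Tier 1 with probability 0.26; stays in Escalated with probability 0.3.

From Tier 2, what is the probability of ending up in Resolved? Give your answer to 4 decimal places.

0.5381

Let h(s) be the probability of absorption at Resolved starting from transient state s. Then h(Resolved) = 1 and h(Tier 1) = 0. By first-step analysis:
h(Tier 2) = 0.2·0 + 0.24·h(Tier 2) + 0.26·1 + 0.3·h(Escalated)
h(Escalated) = 0.26·0 + 0.2·h(Tier 2) + 0.24·1 + 0.3·h(Escalated)
Solving: h(Tier 2) = 0.5381, h(Escalated) = 0.4966.
Starting from Tier 2, the probability is 0.5381.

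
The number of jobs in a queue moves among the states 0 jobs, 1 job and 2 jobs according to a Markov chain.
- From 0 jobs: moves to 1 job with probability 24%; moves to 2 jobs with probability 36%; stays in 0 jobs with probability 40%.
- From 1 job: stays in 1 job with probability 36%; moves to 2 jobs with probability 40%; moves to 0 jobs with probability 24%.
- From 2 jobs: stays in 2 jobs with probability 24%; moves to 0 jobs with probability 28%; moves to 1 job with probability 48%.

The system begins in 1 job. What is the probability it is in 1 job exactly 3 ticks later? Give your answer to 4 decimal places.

Propagate the distribution vector 3 ticks from 1 job.
After 0 ticks: (0.0000, 1.0000, 0.0000)
After 1 tick: (0.2400, 0.3600, 0.4000)
After 2 ticks: (0.2944, 0.3792, 0.3264)
After 3 ticks: (0.3002, 0.3638, 0.3360)
P(in 1 job after 3 ticks) = 0.3638

0.3638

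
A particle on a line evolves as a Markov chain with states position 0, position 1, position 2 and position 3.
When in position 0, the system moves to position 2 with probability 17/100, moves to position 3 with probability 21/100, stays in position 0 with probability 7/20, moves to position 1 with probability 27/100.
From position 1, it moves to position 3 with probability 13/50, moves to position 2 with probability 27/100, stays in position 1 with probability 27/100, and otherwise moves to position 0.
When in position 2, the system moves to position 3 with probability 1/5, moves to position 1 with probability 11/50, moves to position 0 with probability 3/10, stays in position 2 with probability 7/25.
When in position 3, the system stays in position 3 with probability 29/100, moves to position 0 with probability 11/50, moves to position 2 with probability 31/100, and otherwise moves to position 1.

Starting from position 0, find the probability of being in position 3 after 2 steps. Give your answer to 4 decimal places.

Propagate the distribution vector 2 steps from position 0.
After 0 steps: (1.0000, 0.0000, 0.0000, 0.0000)
After 1 step: (0.3500, 0.2700, 0.1700, 0.2100)
After 2 steps: (0.2737, 0.2426, 0.2451, 0.2386)
P(in position 3 after 2 steps) = 0.2386

0.2386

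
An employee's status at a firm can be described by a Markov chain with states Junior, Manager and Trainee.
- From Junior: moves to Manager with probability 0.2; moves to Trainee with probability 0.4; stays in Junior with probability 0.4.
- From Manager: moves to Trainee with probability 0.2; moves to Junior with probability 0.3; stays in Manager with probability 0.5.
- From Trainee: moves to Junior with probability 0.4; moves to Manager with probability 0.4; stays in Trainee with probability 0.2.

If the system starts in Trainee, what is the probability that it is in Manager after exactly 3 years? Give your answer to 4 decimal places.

Propagate the distribution vector 3 years from Trainee.
After 0 years: (0.0000, 0.0000, 1.0000)
After 1 year: (0.4000, 0.4000, 0.2000)
After 2 years: (0.3600, 0.3600, 0.2800)
After 3 years: (0.3640, 0.3640, 0.2720)
P(in Manager after 3 years) = 0.3640

0.3640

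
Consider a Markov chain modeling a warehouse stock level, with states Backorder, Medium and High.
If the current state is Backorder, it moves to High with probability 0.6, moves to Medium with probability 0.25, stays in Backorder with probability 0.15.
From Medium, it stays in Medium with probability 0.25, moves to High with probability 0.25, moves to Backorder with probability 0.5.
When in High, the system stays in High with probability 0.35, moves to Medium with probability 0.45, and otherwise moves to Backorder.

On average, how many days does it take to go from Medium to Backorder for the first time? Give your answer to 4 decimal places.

2.4000

Let t(s) be the expected number of days to first reach Backorder from state s, with t(Backorder) = 0. Conditioning on the first day:
t(Medium) = 1 + 0.25·t(Medium) + 0.25·t(High)
t(High) = 1 + 0.45·t(Medium) + 0.35·t(High)
Solving: t(Medium) = 2.4000, t(High) = 3.2000.
Expected days from Medium to Backorder: 2.4000.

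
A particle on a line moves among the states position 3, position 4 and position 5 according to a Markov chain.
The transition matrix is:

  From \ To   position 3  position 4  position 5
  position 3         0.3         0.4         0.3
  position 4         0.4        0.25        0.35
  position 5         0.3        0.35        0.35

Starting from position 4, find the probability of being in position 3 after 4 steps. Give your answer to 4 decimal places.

Propagate the distribution vector 4 steps from position 4.
After 0 steps: (0.0000, 1.0000, 0.0000)
After 1 step: (0.4000, 0.2500, 0.3500)
After 2 steps: (0.3250, 0.3450, 0.3300)
After 3 steps: (0.3345, 0.3318, 0.3338)
After 4 steps: (0.3332, 0.3336, 0.3333)
P(in position 3 after 4 steps) = 0.3332

0.3332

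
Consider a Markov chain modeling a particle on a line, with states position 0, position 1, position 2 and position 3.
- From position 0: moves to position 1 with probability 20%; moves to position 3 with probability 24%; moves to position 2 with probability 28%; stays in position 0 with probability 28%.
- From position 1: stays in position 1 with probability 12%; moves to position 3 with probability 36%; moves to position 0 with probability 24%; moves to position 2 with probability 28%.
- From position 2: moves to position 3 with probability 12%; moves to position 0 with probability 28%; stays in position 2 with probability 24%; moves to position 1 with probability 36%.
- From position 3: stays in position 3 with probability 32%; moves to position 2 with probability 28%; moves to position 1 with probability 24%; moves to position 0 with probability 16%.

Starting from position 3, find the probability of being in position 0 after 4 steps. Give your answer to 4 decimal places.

Propagate the distribution vector 4 steps from position 3.
After 0 steps: (0.0000, 0.0000, 0.0000, 1.0000)
After 1 step: (0.1600, 0.2400, 0.2800, 0.3200)
After 2 steps: (0.2320, 0.2384, 0.2688, 0.2608)
After 3 steps: (0.2392, 0.2344, 0.2692, 0.2572)
After 4 steps: (0.2398, 0.2346, 0.2692, 0.2564)
P(in position 0 after 4 steps) = 0.2398

0.2398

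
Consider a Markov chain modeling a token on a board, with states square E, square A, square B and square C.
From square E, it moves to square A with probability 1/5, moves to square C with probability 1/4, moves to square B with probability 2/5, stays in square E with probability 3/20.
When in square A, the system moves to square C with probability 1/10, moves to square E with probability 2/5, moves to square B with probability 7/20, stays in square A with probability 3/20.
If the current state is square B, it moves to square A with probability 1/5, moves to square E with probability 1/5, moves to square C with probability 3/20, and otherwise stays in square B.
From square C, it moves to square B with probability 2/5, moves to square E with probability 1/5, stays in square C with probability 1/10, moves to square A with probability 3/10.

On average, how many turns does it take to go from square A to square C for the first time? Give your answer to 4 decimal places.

Let t(s) be the expected number of turns to first reach square C from state s, with t(square C) = 0. Conditioning on the first turn:
t(square E) = 1 + 0.15·t(square E) + 0.2·t(square A) + 0.4·t(square B)
t(square A) = 1 + 0.4·t(square E) + 0.15·t(square A) + 0.35·t(square B)
t(square B) = 1 + 0.2·t(square E) + 0.2·t(square A) + 0.45·t(square B)
Solving: t(square E) = 5.5455, t(square A) = 6.3099, t(square B) = 6.1293.
Expected turns from square A to square C: 6.3099.

6.3099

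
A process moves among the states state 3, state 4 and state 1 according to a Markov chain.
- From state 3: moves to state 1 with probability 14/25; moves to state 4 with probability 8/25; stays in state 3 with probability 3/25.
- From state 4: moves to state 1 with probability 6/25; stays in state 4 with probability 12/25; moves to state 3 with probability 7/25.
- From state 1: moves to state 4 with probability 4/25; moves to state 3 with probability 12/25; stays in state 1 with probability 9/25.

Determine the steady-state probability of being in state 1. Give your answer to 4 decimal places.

0.3846

Let the stationary distribution be π with π = πP and π_1 + π_2 + π_3 = 1.
π_1 = 0.12·π_1 + 0.28·π_2 + 0.48·π_3
π_2 = 0.32·π_1 + 0.48·π_2 + 0.16·π_3
Solving with the normalization constraint gives π = (0.3077, 0.3077, 0.3846).
So the stationary probability of state 1 is 0.3846.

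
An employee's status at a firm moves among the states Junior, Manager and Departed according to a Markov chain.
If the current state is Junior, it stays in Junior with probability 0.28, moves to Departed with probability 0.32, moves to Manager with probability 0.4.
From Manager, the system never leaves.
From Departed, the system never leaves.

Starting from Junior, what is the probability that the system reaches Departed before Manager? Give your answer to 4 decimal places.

0.4444

Let h(s) be the probability of absorption at Departed starting from transient state s. Then h(Departed) = 1 and h(Manager) = 0. By first-step analysis:
h(Junior) = 0.28·h(Junior) + 0.4·0 + 0.32·1
Solving: h(Junior) = 0.4444.
Starting from Junior, the probability is 0.4444.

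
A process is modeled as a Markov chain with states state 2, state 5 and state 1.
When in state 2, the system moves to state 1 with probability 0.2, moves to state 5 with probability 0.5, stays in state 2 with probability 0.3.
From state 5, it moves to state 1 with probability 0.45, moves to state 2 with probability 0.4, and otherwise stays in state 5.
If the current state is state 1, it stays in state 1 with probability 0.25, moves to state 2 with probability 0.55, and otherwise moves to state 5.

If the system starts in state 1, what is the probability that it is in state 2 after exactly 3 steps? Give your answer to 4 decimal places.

Propagate the distribution vector 3 steps from state 1.
After 0 steps: (0.0000, 0.0000, 1.0000)
After 1 step: (0.5500, 0.2000, 0.2500)
After 2 steps: (0.3825, 0.3550, 0.2625)
After 3 steps: (0.4011, 0.2970, 0.3019)
P(in state 2 after 3 steps) = 0.4011

0.4011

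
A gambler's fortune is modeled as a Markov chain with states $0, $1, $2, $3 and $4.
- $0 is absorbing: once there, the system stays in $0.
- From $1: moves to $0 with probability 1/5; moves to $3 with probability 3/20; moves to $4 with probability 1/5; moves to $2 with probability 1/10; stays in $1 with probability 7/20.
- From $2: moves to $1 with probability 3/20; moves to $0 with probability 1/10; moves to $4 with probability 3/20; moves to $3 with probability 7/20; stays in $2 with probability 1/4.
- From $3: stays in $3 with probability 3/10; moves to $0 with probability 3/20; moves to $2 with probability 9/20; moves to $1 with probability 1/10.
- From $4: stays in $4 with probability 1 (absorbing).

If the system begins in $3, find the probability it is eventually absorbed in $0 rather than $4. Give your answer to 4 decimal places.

0.6370

Let h(s) be the probability of absorption at $0 starting from transient state s. Then h($0) = 1 and h($4) = 0. By first-step analysis:
h($1) = 0.2·1 + 0.35·h($1) + 0.1·h($2) + 0.15·h($3) + 0.2·0
h($2) = 0.1·1 + 0.15·h($1) + 0.25·h($2) + 0.35·h($3) + 0.15·0
h($3) = 0.15·1 + 0.1·h($1) + 0.45·h($2) + 0.3·h($3)
Solving: h($1) = 0.5375, h($2) = 0.5381, h($3) = 0.6370.
Starting from $3, the probability is 0.6370.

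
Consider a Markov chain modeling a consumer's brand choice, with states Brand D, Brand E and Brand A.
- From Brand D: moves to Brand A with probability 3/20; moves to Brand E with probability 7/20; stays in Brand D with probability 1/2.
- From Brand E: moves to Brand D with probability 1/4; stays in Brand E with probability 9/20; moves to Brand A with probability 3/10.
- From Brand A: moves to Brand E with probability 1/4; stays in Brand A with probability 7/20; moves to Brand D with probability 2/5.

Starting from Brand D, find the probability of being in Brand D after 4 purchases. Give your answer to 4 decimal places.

Propagate the distribution vector 4 purchases from Brand D.
After 0 purchases: (1.0000, 0.0000, 0.0000)
After 1 purchase: (0.5000, 0.3500, 0.1500)
After 2 purchases: (0.3975, 0.3700, 0.2325)
After 3 purchases: (0.3843, 0.3638, 0.2520)
After 4 purchases: (0.3839, 0.3612, 0.2550)
P(in Brand D after 4 purchases) = 0.3839

0.3839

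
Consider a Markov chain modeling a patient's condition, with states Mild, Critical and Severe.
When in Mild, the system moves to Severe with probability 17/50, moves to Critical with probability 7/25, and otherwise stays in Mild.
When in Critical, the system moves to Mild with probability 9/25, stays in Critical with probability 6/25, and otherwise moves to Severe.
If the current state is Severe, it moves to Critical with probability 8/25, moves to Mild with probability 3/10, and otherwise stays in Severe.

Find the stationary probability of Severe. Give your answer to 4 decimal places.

Let the stationary distribution be π with π = πP and π_1 + π_2 + π_3 = 1.
π_1 = 0.38·π_1 + 0.36·π_2 + 0.3·π_3
π_2 = 0.28·π_1 + 0.24·π_2 + 0.32·π_3
Solving with the normalization constraint gives π = (0.3446, 0.2835, 0.3719).
So the stationary probability of Severe is 0.3719.

0.3719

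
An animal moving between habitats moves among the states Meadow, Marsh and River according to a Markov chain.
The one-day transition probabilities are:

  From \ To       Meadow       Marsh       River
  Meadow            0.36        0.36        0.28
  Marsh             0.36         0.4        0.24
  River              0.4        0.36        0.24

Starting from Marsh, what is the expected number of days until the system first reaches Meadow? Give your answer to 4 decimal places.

2.7056

Let t(s) be the expected number of days to first reach Meadow from state s, with t(Meadow) = 0. Conditioning on the first day:
t(Marsh) = 1 + 0.4·t(Marsh) + 0.24·t(River)
t(River) = 1 + 0.36·t(Marsh) + 0.24·t(River)
Solving: t(Marsh) = 2.7056, t(River) = 2.5974.
Expected days from Marsh to Meadow: 2.7056.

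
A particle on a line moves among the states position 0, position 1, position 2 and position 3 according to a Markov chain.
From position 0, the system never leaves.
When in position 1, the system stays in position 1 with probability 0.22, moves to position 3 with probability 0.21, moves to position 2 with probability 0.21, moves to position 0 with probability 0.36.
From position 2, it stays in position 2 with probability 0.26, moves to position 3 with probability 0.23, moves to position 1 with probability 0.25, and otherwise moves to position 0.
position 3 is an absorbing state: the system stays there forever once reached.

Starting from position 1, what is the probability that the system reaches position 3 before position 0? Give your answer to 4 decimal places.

0.3882

Let h(s) be the probability of absorption at position 3 starting from transient state s. Then h(position 3) = 1 and h(position 0) = 0. By first-step analysis:
h(position 1) = 0.36·0 + 0.22·h(position 1) + 0.21·h(position 2) + 0.21·1
h(position 2) = 0.26·0 + 0.25·h(position 1) + 0.26·h(position 2) + 0.23·1
Solving: h(position 1) = 0.3882, h(position 2) = 0.4420.
Starting from position 1, the probability is 0.3882.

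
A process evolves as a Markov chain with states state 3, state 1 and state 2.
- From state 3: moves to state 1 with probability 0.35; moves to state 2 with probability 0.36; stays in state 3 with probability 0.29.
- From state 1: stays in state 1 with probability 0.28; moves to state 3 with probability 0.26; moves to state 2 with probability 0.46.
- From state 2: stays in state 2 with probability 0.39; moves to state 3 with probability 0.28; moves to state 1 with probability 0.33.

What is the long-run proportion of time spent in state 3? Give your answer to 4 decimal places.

0.2764

Let the stationary distribution be π with π = πP and π_1 + π_2 + π_3 = 1.
π_1 = 0.29·π_1 + 0.26·π_2 + 0.28·π_3
π_2 = 0.35·π_1 + 0.28·π_2 + 0.33·π_3
Solving with the normalization constraint gives π = (0.2764, 0.3195, 0.4041).
So the stationary probability of state 3 is 0.2764.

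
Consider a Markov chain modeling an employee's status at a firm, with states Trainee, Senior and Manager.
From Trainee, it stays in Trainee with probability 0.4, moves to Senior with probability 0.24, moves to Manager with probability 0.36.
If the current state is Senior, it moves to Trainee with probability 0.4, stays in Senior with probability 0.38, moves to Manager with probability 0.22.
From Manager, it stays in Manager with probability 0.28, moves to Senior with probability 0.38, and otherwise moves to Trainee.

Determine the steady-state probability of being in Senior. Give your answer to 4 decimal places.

0.3264

Let the stationary distribution be π with π = πP and π_1 + π_2 + π_3 = 1.
π_1 = 0.4·π_1 + 0.4·π_2 + 0.34·π_3
π_2 = 0.24·π_1 + 0.38·π_2 + 0.38·π_3
Solving with the normalization constraint gives π = (0.3825, 0.3264, 0.2910).
So the stationary probability of Senior is 0.3264.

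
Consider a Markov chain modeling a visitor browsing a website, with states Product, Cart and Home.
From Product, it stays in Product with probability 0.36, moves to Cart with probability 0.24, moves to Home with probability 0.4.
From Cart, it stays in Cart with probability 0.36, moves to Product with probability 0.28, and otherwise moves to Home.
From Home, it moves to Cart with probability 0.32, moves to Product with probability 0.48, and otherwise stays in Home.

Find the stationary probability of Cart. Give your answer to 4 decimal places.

Let the stationary distribution be π with π = πP and π_1 + π_2 + π_3 = 1.
π_1 = 0.36·π_1 + 0.28·π_2 + 0.48·π_3
π_2 = 0.24·π_1 + 0.36·π_2 + 0.32·π_3
Solving with the normalization constraint gives π = (0.3746, 0.3021, 0.3233).
So the stationary probability of Cart is 0.3021.

0.3021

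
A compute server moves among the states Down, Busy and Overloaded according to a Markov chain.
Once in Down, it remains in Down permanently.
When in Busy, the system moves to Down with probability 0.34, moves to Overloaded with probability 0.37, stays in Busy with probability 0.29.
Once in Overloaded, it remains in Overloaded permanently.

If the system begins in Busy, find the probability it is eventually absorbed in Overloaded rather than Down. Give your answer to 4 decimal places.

0.5211

Let h(s) be the probability of absorption at Overloaded starting from transient state s. Then h(Overloaded) = 1 and h(Down) = 0. By first-step analysis:
h(Busy) = 0.34·0 + 0.29·h(Busy) + 0.37·1
Solving: h(Busy) = 0.5211.
Starting from Busy, the probability is 0.5211.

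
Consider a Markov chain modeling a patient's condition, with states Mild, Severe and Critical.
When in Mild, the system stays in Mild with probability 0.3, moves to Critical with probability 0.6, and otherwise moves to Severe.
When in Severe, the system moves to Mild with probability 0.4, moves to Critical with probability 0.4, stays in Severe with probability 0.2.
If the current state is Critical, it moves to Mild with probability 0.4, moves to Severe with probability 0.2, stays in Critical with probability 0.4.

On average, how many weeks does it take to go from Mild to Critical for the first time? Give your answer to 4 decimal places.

1.7308

Let t(s) be the expected number of weeks to first reach Critical from state s, with t(Critical) = 0. Conditioning on the first week:
t(Mild) = 1 + 0.3·t(Mild) + 0.1·t(Severe)
t(Severe) = 1 + 0.4·t(Mild) + 0.2·t(Severe)
Solving: t(Mild) = 1.7308, t(Severe) = 2.1154.
Expected weeks from Mild to Critical: 1.7308.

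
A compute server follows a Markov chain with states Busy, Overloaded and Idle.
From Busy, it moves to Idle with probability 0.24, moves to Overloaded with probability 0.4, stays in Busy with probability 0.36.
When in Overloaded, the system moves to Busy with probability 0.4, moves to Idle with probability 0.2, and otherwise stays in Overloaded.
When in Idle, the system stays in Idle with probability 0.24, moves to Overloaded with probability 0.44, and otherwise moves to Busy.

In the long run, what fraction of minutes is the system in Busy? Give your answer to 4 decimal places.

0.3674

Let the stationary distribution be π with π = πP and π_1 + π_2 + π_3 = 1.
π_1 = 0.36·π_1 + 0.4·π_2 + 0.32·π_3
π_2 = 0.4·π_1 + 0.4·π_2 + 0.44·π_3
Solving with the normalization constraint gives π = (0.3674, 0.4089, 0.2236).
So the stationary probability of Busy is 0.3674.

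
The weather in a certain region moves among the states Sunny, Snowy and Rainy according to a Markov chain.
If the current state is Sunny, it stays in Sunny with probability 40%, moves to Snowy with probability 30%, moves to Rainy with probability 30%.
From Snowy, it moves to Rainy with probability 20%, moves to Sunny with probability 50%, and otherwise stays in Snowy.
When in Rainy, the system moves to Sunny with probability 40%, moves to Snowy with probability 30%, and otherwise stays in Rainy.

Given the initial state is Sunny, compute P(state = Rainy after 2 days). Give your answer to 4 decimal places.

Sum over the intermediate state after 1 day:
P = P(Sunny→Sunny)·P(Sunny→Rainy) + P(Sunny→Snowy)·P(Snowy→Rainy) + P(Sunny→Rainy)·P(Rainy→Rainy)
  = 0.4×0.3 + 0.3×0.2 + 0.3×0.3
  = 0.1200 + 0.0600 + 0.0900 = 0.2700

0.2700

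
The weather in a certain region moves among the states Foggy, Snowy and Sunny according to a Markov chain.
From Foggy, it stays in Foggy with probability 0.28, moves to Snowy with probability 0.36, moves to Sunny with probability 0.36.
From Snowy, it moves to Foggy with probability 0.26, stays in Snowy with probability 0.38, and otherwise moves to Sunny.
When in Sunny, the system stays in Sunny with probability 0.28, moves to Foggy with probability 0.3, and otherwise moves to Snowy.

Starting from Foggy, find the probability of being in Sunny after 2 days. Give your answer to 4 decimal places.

Sum over the intermediate state after 1 day:
P = P(Foggy→Foggy)·P(Foggy→Sunny) + P(Foggy→Snowy)·P(Snowy→Sunny) + P(Foggy→Sunny)·P(Sunny→Sunny)
  = 0.28×0.36 + 0.36×0.36 + 0.36×0.28
  = 0.1008 + 0.1296 + 0.1008 = 0.3312

0.3312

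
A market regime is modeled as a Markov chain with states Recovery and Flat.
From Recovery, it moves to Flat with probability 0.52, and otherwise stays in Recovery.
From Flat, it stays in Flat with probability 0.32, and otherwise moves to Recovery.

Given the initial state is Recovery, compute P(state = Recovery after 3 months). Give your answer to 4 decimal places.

Propagate the distribution vector 3 months from Recovery.
After 0 months: (1.0000, 0.0000)
After 1 month: (0.4800, 0.5200)
After 2 months: (0.5840, 0.4160)
After 3 months: (0.5632, 0.4368)
P(in Recovery after 3 months) = 0.5632

0.5632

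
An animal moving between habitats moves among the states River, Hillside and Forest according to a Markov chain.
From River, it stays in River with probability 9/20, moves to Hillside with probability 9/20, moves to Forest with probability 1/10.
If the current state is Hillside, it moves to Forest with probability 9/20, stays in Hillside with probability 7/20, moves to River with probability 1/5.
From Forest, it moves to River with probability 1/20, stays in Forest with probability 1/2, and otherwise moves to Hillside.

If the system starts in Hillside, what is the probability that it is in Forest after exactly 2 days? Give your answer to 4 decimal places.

0.4025

Sum over the intermediate state after 1 day:
P = P(Hillside→River)·P(River→Forest) + P(Hillside→Hillside)·P(Hillside→Forest) + P(Hillside→Forest)·P(Forest→Forest)
  = 0.2×0.1 + 0.35×0.45 + 0.45×0.5
  = 0.0200 + 0.1575 + 0.2250 = 0.4025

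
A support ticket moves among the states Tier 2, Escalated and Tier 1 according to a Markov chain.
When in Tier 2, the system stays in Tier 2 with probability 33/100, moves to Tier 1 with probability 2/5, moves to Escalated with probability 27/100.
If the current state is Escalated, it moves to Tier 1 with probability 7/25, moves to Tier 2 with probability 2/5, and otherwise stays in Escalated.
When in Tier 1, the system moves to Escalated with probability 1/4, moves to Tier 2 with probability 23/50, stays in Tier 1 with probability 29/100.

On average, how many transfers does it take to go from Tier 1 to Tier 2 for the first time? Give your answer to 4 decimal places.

Let t(s) be the expected number of transfers to first reach Tier 2 from state s, with t(Tier 2) = 0. Conditioning on the first transfer:
t(Escalated) = 1 + 0.32·t(Escalated) + 0.28·t(Tier 1)
t(Tier 1) = 1 + 0.25·t(Escalated) + 0.29·t(Tier 1)
Solving: t(Escalated) = 2.3983, t(Tier 1) = 2.2529.
Expected transfers from Tier 1 to Tier 2: 2.2529.

2.2529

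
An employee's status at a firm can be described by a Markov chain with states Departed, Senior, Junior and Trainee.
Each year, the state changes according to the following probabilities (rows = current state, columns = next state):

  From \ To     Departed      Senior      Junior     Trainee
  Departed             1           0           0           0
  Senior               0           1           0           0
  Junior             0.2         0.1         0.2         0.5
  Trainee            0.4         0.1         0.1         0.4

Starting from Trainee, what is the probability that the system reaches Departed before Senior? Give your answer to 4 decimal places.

0.7907

Let h(s) be the probability of absorption at Departed starting from transient state s. Then h(Departed) = 1 and h(Senior) = 0. By first-step analysis:
h(Junior) = 0.2·1 + 0.1·0 + 0.2·h(Junior) + 0.5·h(Trainee)
h(Trainee) = 0.4·1 + 0.1·0 + 0.1·h(Junior) + 0.4·h(Trainee)
Solving: h(Junior) = 0.7442, h(Trainee) = 0.7907.
Starting from Trainee, the probability is 0.7907.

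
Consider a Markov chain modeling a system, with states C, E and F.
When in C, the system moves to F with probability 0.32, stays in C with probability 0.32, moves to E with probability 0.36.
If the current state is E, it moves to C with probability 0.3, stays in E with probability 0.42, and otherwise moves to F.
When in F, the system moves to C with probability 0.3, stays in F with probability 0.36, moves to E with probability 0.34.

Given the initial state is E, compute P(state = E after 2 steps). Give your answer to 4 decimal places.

0.3796

Sum over the intermediate state after 1 step:
P = P(E→C)·P(C→E) + P(E→E)·P(E→E) + P(E→F)·P(F→E)
  = 0.3×0.36 + 0.42×0.42 + 0.28×0.34
  = 0.1080 + 0.1764 + 0.0952 = 0.3796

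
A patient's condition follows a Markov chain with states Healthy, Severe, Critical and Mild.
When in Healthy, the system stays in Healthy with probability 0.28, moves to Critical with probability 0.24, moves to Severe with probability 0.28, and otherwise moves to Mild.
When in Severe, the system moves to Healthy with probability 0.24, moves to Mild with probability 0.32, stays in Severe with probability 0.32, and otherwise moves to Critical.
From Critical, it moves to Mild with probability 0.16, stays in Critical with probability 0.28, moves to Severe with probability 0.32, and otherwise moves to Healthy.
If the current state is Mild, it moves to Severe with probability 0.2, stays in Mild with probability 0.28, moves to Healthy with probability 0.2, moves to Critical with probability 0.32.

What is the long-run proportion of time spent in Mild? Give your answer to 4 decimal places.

Let the stationary distribution be π with π = πP and π_1 + π_2 + π_3 + π_4 = 1.
π_1 = 0.28·π_1 + 0.24·π_2 + 0.24·π_3 + 0.2·π_4
π_2 = 0.28·π_1 + 0.32·π_2 + 0.32·π_3 + 0.2·π_4
π_3 = 0.24·π_1 + 0.12·π_2 + 0.28·π_3 + 0.32·π_4
Solving with the normalization constraint gives π = (0.2398, 0.2811, 0.2352, 0.2438).
So the stationary probability of Mild is 0.2438.

0.2438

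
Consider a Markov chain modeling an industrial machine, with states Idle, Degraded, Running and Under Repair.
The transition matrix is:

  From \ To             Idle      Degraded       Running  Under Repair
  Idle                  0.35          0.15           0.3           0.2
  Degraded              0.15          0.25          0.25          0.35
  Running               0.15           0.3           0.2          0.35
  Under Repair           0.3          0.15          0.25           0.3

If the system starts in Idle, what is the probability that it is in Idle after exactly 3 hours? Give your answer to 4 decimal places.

0.2431

Propagate the distribution vector 3 hours from Idle.
After 0 hours: (1.0000, 0.0000, 0.0000, 0.0000)
After 1 hour: (0.3500, 0.1500, 0.3000, 0.2000)
After 2 hours: (0.2500, 0.2100, 0.2525, 0.2875)
After 3 hours: (0.2431, 0.2089, 0.2499, 0.2981)
P(in Idle after 3 hours) = 0.2431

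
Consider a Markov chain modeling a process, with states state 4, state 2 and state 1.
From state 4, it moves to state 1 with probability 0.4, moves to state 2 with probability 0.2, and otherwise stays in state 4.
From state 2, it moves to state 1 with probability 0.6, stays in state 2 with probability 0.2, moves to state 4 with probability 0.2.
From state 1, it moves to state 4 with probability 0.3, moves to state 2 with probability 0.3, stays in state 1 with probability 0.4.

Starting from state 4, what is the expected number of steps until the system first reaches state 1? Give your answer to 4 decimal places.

Let t(s) be the expected number of steps to first reach state 1 from state s, with t(state 1) = 0. Conditioning on the first step:
t(state 4) = 1 + 0.4·t(state 4) + 0.2·t(state 2)
t(state 2) = 1 + 0.2·t(state 4) + 0.2·t(state 2)
Solving: t(state 4) = 2.2727, t(state 2) = 1.8182.
Expected steps from state 4 to state 1: 2.2727.

2.2727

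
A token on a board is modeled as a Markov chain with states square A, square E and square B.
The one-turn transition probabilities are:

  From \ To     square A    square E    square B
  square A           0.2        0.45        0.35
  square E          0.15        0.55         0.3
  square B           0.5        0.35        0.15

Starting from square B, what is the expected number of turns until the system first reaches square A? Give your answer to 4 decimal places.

2.8829

Let t(s) be the expected number of turns to first reach square A from state s, with t(square A) = 0. Conditioning on the first turn:
t(square E) = 1 + 0.55·t(square E) + 0.3·t(square B)
t(square B) = 1 + 0.35·t(square E) + 0.15·t(square B)
Solving: t(square E) = 4.1441, t(square B) = 2.8829.
Expected turns from square B to square A: 2.8829.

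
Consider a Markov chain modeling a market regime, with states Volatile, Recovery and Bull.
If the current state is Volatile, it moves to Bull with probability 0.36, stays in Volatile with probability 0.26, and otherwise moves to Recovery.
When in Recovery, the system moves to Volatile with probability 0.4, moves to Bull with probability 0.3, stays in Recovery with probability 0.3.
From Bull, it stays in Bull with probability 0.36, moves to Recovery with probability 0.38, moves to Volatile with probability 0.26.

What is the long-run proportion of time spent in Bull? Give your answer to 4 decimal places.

Let the stationary distribution be π with π = πP and π_1 + π_2 + π_3 = 1.
π_1 = 0.26·π_1 + 0.4·π_2 + 0.26·π_3
π_2 = 0.38·π_1 + 0.3·π_2 + 0.38·π_3
Solving with the normalization constraint gives π = (0.3093, 0.3519, 0.3389).
So the stationary probability of Bull is 0.3389.

0.3389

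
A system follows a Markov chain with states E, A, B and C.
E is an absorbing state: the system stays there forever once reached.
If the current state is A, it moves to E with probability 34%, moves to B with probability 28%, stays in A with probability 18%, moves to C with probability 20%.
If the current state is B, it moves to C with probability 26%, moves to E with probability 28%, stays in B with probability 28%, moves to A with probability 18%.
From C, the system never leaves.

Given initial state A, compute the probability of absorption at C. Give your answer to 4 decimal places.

0.4015

Let h(s) be the probability of absorption at C starting from transient state s. Then h(C) = 1 and h(E) = 0. By first-step analysis:
h(A) = 0.34·0 + 0.18·h(A) + 0.28·h(B) + 0.2·1
h(B) = 0.28·0 + 0.18·h(A) + 0.28·h(B) + 0.26·1
Solving: h(A) = 0.4015, h(B) = 0.4615.
Starting from A, the probability is 0.4015.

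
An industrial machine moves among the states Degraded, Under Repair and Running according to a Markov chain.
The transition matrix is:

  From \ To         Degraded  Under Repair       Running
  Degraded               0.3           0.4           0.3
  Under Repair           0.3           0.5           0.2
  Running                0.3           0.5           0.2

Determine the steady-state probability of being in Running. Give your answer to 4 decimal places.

Let the stationary distribution be π with π = πP and π_1 + π_2 + π_3 = 1.
π_1 = 0.3·π_1 + 0.3·π_2 + 0.3·π_3
π_2 = 0.4·π_1 + 0.5·π_2 + 0.5·π_3
Solving with the normalization constraint gives π = (0.3000, 0.4700, 0.2300).
So the stationary probability of Running is 0.2300.

0.2300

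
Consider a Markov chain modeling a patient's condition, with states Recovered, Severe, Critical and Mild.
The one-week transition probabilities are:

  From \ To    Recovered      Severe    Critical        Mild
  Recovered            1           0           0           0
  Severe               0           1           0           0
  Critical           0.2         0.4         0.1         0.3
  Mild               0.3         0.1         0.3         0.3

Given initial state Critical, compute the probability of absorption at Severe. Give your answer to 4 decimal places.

0.5741

Let h(s) be the probability of absorption at Severe starting from transient state s. Then h(Severe) = 1 and h(Recovered) = 0. By first-step analysis:
h(Critical) = 0.2·0 + 0.4·1 + 0.1·h(Critical) + 0.3·h(Mild)
h(Mild) = 0.3·0 + 0.1·1 + 0.3·h(Critical) + 0.3·h(Mild)
Solving: h(Critical) = 0.5741, h(Mild) = 0.3889.
Starting from Critical, the probability is 0.5741.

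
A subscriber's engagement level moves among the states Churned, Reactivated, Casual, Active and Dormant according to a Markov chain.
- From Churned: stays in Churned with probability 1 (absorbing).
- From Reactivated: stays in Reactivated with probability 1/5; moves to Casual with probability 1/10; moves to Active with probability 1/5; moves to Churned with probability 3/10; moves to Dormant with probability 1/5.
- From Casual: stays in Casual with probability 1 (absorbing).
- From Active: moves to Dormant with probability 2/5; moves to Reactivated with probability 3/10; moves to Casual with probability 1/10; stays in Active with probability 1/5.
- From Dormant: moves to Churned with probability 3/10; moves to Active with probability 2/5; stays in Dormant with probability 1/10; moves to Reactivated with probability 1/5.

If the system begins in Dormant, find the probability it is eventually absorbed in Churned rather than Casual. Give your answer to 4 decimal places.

Let h(s) be the probability of absorption at Churned starting from transient state s. Then h(Churned) = 1 and h(Casual) = 0. By first-step analysis:
h(Reactivated) = 0.3·1 + 0.2·h(Reactivated) + 0.1·0 + 0.2·h(Active) + 0.2·h(Dormant)
h(Active) = 0.3·h(Reactivated) + 0.1·0 + 0.2·h(Active) + 0.4·h(Dormant)
h(Dormant) = 0.3·1 + 0.2·h(Reactivated) + 0.4·h(Active) + 0.1·h(Dormant)
Solving: h(Reactivated) = 0.7453, h(Active) = 0.6801, h(Dormant) = 0.8012.
Starting from Dormant, the probability is 0.8012.

0.8012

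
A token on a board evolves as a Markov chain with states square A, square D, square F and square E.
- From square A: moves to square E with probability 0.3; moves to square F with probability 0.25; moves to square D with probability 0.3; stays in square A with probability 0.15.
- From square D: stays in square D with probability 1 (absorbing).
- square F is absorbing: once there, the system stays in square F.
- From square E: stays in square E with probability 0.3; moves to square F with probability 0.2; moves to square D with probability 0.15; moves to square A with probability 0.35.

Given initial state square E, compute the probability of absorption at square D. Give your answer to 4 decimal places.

0.4745

Let h(s) be the probability of absorption at square D starting from transient state s. Then h(square D) = 1 and h(square F) = 0. By first-step analysis:
h(square A) = 0.15·h(square A) + 0.3·1 + 0.25·0 + 0.3·h(square E)
h(square E) = 0.35·h(square A) + 0.15·1 + 0.2·0 + 0.3·h(square E)
Solving: h(square A) = 0.5204, h(square E) = 0.4745.
Starting from square E, the probability is 0.4745.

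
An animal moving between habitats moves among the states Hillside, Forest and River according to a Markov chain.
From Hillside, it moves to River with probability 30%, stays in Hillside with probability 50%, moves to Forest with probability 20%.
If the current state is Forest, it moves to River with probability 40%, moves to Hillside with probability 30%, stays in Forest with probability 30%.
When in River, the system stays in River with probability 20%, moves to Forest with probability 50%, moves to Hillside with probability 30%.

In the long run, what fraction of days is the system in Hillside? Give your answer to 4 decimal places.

Let the stationary distribution be π with π = πP and π_1 + π_2 + π_3 = 1.
π_1 = 0.5·π_1 + 0.3·π_2 + 0.3·π_3
π_2 = 0.2·π_1 + 0.3·π_2 + 0.5·π_3
Solving with the normalization constraint gives π = (0.3750, 0.3229, 0.3021).
So the stationary probability of Hillside is 0.3750.

0.3750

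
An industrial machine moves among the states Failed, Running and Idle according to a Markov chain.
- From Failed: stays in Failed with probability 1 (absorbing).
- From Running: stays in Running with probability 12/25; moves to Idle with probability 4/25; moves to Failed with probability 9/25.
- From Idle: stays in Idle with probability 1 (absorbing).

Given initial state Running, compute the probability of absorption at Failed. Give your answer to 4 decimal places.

Let h(s) be the probability of absorption at Failed starting from transient state s. Then h(Failed) = 1 and h(Idle) = 0. By first-step analysis:
h(Running) = 0.36·1 + 0.48·h(Running) + 0.16·0
Solving: h(Running) = 0.6923.
Starting from Running, the probability is 0.6923.

0.6923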